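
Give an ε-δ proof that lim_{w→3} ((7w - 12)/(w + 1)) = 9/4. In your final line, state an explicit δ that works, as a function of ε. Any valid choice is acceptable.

Suppose ε > 0. We want δ > 0 with 0 < |w − 3| < δ ⇒ |(7w - 12)/(w + 1) − (9/4)| < ε.
Combining over a common denominator, (7w - 12)/(w + 1) − (9/4) = [(7w - 12)·4 − 9·(w + 1)] / [4·(w + 1)] = 19(w − 3) / (4(w + 1)).
So |(7w - 12)/(w + 1) − (9/4)| = 19|w − 3| / (4·|w + 1|).
Require δ ≤ 2, so |w + 1| ≥ |4| − |w − 3| > 4 − 2 = 2.
Hence |(7w - 12)/(w + 1) − (9/4)| < 19|w − 3|/(4·2) = (19/8)|w − 3|, which is < ε once |w − 3| < (8/19)ε.
Take δ = min(2, (8/19)ε). Then 0 < |w − 3| < δ forces both bounds, so |(7w - 12)/(w + 1) − (9/4)| < ε.

δ = min(2, (8/19)ε)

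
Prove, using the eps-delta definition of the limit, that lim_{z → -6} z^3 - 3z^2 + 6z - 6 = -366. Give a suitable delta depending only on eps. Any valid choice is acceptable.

delta = min(1, eps/172)

Let eps > 0 be given. We want delta > 0 such that 0 < |z + 6| < delta implies |(z^3 - 3z^2 + 6z - 6) + 366| < eps.
(z^3 - 3z^2 + 6z - 6) + 366 = z^3 - 3z^2 + 6z + 360 = (z + 6)(z^2 - 9z + 60).
So |(z^3 - 3z^2 + 6z - 6) + 366| = |z + 6|·|z^2 - 9z + 60|.
Assume first that |z + 6| < 1, so |z| < 7. Then |z^2 - 9z + 60| ≤ 7^2 + 9·7 + 60 = 172.
Hence |(z^3 - 3z^2 + 6z - 6) + 366| ≤ 172|z + 6| < eps provided |z + 6| < eps/172.
Choosing delta = min(1, eps/172) ensures both conditions, hence |(z^3 - 3z^2 + 6z - 6) + 366| < eps.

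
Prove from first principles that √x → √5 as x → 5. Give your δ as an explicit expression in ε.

δ = min(5, √5·ε)

Let ε > 0. We want δ > 0 such that 0 < |x − 5| < δ implies |√x − √5| < ε.
Rationalise: √x − √5 = (x − 5)/(√x + √5), so |√x − √5| = |x − 5|/(√x + √5).
Restrict δ ≤ 5 so that |x − 5| < 5 forces x > 0, and then √x + √5 > √5.
Hence |√x − √5| < |x − 5|/√5, which is < ε once |x − 5| < √5·ε.
Take δ = min(5, √5·ε). If 0 < |x − 5| < δ then x > 0 and |√x − √5| < |x − 5|/√5 < ε.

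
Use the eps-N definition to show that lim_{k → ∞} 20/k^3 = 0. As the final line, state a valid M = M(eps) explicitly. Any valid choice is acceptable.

M = (20/eps)^{1/3}

Let eps > 0 be given. For k ≥ 1, |20/k^3 − 0| = 20/k^3.
20/k^3 < eps ⇔ k^3 > 20/eps ⇔ k > (20/eps)^{1/3}.
Take M = (20/eps)^{1/3}. Then k > M implies 20/k^3 < eps.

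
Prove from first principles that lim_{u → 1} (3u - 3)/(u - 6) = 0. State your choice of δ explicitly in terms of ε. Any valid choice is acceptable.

Let ε > 0. We want δ > 0 with 0 < |u − 1| < δ ⇒ |(3u - 3)/(u - 6) − 0| < ε.
Combining over a common denominator, (3u - 3)/(u - 6) − 0 = [(3u - 3)·(-5) − 0·(u - 6)] / [(-5)·(u - 6)] = -15(u − 1) / ((-5)(u - 6)).
So |(3u - 3)/(u - 6) − 0| = 15|u − 1| / (5·|u − 6|).
Require δ ≤ 5/2, so |u − 6| ≥ |-5| − |u − 1| > 5 − 5/2 = 5/2.
Hence |(3u - 3)/(u - 6) − 0| < 15|u − 1|/(5·(5/2)) = (6/5)|u − 1|, which is < ε once |u − 1| < (5/6)ε.
Take δ = min(5/2, (5/6)ε). Then 0 < |u − 1| < δ forces both bounds, so |(3u - 3)/(u - 6) − 0| < ε.

δ = min(5/2, (5/6)ε)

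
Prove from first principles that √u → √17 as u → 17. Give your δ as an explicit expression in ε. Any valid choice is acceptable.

Fix ε > 0. We want δ > 0 such that 0 < |u − 17| < δ implies |√u − √17| < ε.
Rationalise: √u − √17 = (u − 17)/(√u + √17), so |√u − √17| = |u − 17|/(√u + √17).
Restrict δ ≤ 17 so that |u − 17| < 17 forces u > 0, and then √u + √17 > √17.
Hence |√u − √17| < |u − 17|/√17, which is < ε once |u − 17| < √17·ε.
Take δ = min(17, √17·ε). If 0 < |u − 17| < δ then u > 0 and |√u − √17| < |u − 17|/√17 < ε.

δ = min(17, √17·ε)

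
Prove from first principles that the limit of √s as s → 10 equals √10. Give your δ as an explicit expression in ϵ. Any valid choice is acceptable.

Suppose ϵ > 0. We want δ > 0 such that 0 < |s − 10| < δ implies |√s − √10| < ϵ.
Multiplying by the conjugate, |√s − √10| = |s − 10|/(√s + √10).
Restrict δ ≤ 10 so that |s − 10| < 10 forces s > 0, and then √s + √10 > √10.
Hence |√s − √10| < |s − 10|/√10, which is < ϵ once |s − 10| < √10·ϵ.
Take δ = min(10, √10·ϵ). If 0 < |s − 10| < δ then s > 0 and |√s − √10| < |s − 10|/√10 < ϵ.

δ = min(10, √10·ϵ)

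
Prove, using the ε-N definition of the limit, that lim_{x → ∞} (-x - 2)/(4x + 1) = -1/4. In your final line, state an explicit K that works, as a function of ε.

Let ε > 0 be given. We seek K > 0 such that x > K implies |(-x - 2)/(4x + 1) + 1/4| < ε.
(-x - 2)/(4x + 1) + 1/4 = (4(-x - 2) − (-1)(4x + 1)) / (4(4x + 1)) = -7/(4(4x + 1)).
For x > 0 we have 4x + 1 > 4x, so |(-x - 2)/(4x + 1) + 1/4| = 7/(4(4x + 1)) < 7/(4·4x) = (7/16)/x.
Thus |(-x - 2)/(4x + 1) + 1/4| < ε whenever x > (7/16)/ε.
Take K = (7/16)/ε. If x > K then |(-x - 2)/(4x + 1) + 1/4| < (7/16)/x < ε.

K = (7/16)/ε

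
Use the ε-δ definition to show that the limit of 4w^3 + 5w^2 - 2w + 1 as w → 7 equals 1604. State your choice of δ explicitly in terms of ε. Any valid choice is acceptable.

Suppose ε > 0. We want δ > 0 such that 0 < |w − 7| < δ implies |(4w^3 + 5w^2 - 2w + 1) − 1604| < ε.
(4w^3 + 5w^2 - 2w + 1) − 1604 = 4w^3 + 5w^2 - 2w - 1603 = (w − 7)(4w^2 + 33w + 229).
So |(4w^3 + 5w^2 - 2w + 1) − 1604| = |w − 7|·|4w^2 + 33w + 229|.
Require δ ≤ 1. Then |w − 7| < 1 gives |w| < 8, and by the triangle inequality |4w^2 + 33w + 229| ≤ 4·8^2 + 33·8 + 229 = 749.
Hence |(4w^3 + 5w^2 - 2w + 1) − 1604| ≤ 749|w − 7| < ε provided |w − 7| < ε/749.
Take δ = min(1, ε/749). Then 0 < |w − 7| < δ gives both |w − 7| < 1 and |w − 7| < ε/749, so |(4w^3 + 5w^2 - 2w + 1) − 1604| < ε.

δ = min(1, ε/749)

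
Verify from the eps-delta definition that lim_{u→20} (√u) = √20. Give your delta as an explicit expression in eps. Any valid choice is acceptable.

delta = min(20, √20·eps)

Fix eps > 0. We want delta > 0 such that 0 < |u − 20| < delta implies |√u − √20| < eps.
Multiplying by the conjugate, |√u − √20| = |u − 20|/(√u + √20).
Restrict delta ≤ 20 so that |u − 20| < 20 forces u > 0, and then √u + √20 > √20.
Hence |√u − √20| < |u − 20|/√20, which is < eps once |u − 20| < √20·eps.
Take delta = min(20, √20·eps). If 0 < |u − 20| < delta then u > 0 and |√u − √20| < |u − 20|/√20 < eps.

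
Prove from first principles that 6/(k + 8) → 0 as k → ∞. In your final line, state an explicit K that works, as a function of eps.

K = 6/eps

Let eps > 0. For k ≥ 1, |6/(k + 8) − 0| = 6/(k + 8) ≤ 6/k.
We need 6/k < eps, i.e. k > 6/eps.
Take K = 6/eps. If k > K then |6/(k + 8)| ≤ 6/k < eps.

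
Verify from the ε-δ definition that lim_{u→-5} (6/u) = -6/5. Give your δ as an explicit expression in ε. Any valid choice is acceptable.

Let ε > 0. We seek δ > 0 such that 0 < |u + 5| < δ implies |6/u + 6/5| < ε.
|6/u + 6/5| = 6·|-5 − u|/(5·|u|) = 6|u + 5|/(5|u|).
Require δ ≤ 5/2 so that |u| > 5 − 5/2 = 5/2, hence 5|u| > 25/2.
Then |6/u + 6/5| < 6|u + 5|/(25/2), which is < ε when |u + 5| < (25/12)ε.
Take δ = min(5/2, (25/12)ε). Then 0 < |u + 5| < δ gives both |u + 5| < 5/2 and |u + 5| < (25/12)ε, so |6/u + 6/5| < ε.

δ = min(5/2, (25/12)ε)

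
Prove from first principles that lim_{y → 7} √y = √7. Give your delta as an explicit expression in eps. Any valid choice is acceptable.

Let eps > 0. We want delta > 0 such that 0 < |y − 7| < delta implies |√y − √7| < eps.
Multiplying by the conjugate, |√y − √7| = |y − 7|/(√y + √7).
Restrict delta ≤ 7 so that |y − 7| < 7 forces y > 0, and then √y + √7 > √7.
Hence |√y − √7| < |y − 7|/√7, which is < eps once |y − 7| < √7·eps.
Take delta = min(7, √7·eps). If 0 < |y − 7| < delta then y > 0 and |√y − √7| < |y − 7|/√7 < eps.

delta = min(7, √7·eps)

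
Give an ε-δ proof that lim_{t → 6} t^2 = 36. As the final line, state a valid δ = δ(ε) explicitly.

δ = min(1, ε/13)

Let ε > 0 be given. We seek δ > 0 with 0 < |t − 6| < δ ⇒ |t^2 − 36| < ε.
Factor: t^2 − 36 = (t − 6)(t + 6), so |t^2 − 36| = |t − 6|·|t + 6|.
Impose δ ≤ 1 so that |t| < 7; then |t + 6| ≤ 13.
Hence |t^2 − 36| ≤ 13|t − 6|, which is < ε once |t − 6| < ε/13.
Take δ = min(1, ε/13). If 0 < |t − 6| < δ then both bounds hold and |t^2 − 36| ≤ 13|t − 6| < 13·(ε/13) = ε.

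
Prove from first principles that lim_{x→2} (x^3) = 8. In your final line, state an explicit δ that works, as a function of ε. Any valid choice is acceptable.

Fix ε > 0. We seek δ > 0 with 0 < |x − 2| < δ ⇒ |x^3 − 8| < ε.
Factor: x^3 − 8 = (x − 2)(x^2 + 2x + 4), so |x^3 − 8| = |x − 2|·|x^2 + 2x + 4|.
Impose δ ≤ 1 so that |x| < 3; then |x^2 + 2x + 4| ≤ 19.
Hence |x^3 − 8| ≤ 19|x − 2|, which is < ε once |x − 2| < ε/19.
Take δ = min(1, ε/19). If 0 < |x − 2| < δ then both bounds hold and |x^3 − 8| ≤ 19|x − 2| < 19·(ε/19) = ε.

δ = min(1, ε/19)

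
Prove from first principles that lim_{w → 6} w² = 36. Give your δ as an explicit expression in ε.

δ = min(2, ε/14)

Fix ε > 0. We seek δ > 0 with 0 < |w − 6| < δ ⇒ |w² − 36| < ε.
Factor: w² − 36 = (w − 6)(w + 6), so |w² − 36| = |w − 6|·|w + 6|.
Impose δ ≤ 2 so that |w| < 8; then |w + 6| ≤ 14.
Hence |w² − 36| ≤ 14|w − 6|, which is < ε once |w − 6| < ε/14.
Take δ = min(2, ε/14). If 0 < |w − 6| < δ then both bounds hold and |w² − 36| ≤ 14|w − 6| < 14·(ε/14) = ε.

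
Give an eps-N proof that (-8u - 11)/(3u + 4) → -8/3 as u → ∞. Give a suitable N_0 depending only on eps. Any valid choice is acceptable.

Let eps > 0 be given. We seek N_0 > 0 such that u > N_0 implies |(-8u - 11)/(3u + 4) + 8/3| < eps.
(-8u - 11)/(3u + 4) + 8/3 = (3(-8u - 11) − (-8)(3u + 4)) / (3(3u + 4)) = -1/(3(3u + 4)).
For u > 0 we have 3u + 4 > 3u, so |(-8u - 11)/(3u + 4) + 8/3| = 1/(3(3u + 4)) < 1/(3·3u) = (1/9)/u.
Thus |(-8u - 11)/(3u + 4) + 8/3| < eps whenever u > (1/9)/eps.
Take N_0 = (1/9)/eps. If u > N_0 then |(-8u - 11)/(3u + 4) + 8/3| < (1/9)/u < eps.

N_0 = (1/9)/eps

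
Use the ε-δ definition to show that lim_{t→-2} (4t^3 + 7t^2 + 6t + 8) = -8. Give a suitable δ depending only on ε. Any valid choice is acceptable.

Let ε > 0. We want δ > 0 such that 0 < |t + 2| < δ implies |(4t^3 + 7t^2 + 6t + 8) + 8| < ε.
(4t^3 + 7t^2 + 6t + 8) + 8 = 4t^3 + 7t^2 + 6t + 16 = (t + 2)(4t^2 - t + 8).
So |(4t^3 + 7t^2 + 6t + 8) + 8| = |t + 2|·|4t^2 - t + 8|.
Assume first that |t + 2| < 2, so |t| < 4. Then |4t^2 - t + 8| ≤ 4·4^2 + 4 + 8 = 76.
Hence |(4t^3 + 7t^2 + 6t + 8) + 8| ≤ 76|t + 2| < ε provided |t + 2| < ε/76.
Take δ = min(2, ε/76). Then 0 < |t + 2| < δ gives both |t + 2| < 2 and |t + 2| < ε/76, so |(4t^3 + 7t^2 + 6t + 8) + 8| < ε.

δ = min(2, ε/76)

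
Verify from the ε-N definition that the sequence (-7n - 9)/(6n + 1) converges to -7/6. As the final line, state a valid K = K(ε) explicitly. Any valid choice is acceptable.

K = (47/36)/ε

Fix ε > 0. For n ≥ 1, |(-7n - 9)/(6n + 1) + 7/6| = |-47|/(6(6n + 1)) = 47/(6(6n + 1)).
Since 6n + 1 ≥ 6n for n ≥ 1, this is ≤ 47/(6·6n) = (47/36)/n.
So |(-7n - 9)/(6n + 1) + 7/6| < ε whenever n > (47/36)/ε.
Take K = (47/36)/ε. If n > K then |(-7n - 9)/(6n + 1) + 7/6| ≤ (47/36)/n < ε.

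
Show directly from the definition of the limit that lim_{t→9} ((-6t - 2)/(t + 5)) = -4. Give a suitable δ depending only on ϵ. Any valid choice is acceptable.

δ = min(7, (7/2)ϵ)

Suppose ϵ > 0. We want δ > 0 with 0 < |t − 9| < δ ⇒ |(-6t - 2)/(t + 5) + 4| < ϵ.
Combining over a common denominator, (-6t - 2)/(t + 5) + 4 = [(-6t - 2)·14 − (-56)·(t + 5)] / [14·(t + 5)] = -28(t − 9) / (14(t + 5)).
So |(-6t - 2)/(t + 5) + 4| = 28|t − 9| / (14·|t + 5|).
Require δ ≤ 7, so |t + 5| ≥ |14| − |t − 9| > 14 − 7 = 7.
Hence |(-6t - 2)/(t + 5) + 4| < 28|t − 9|/(14·7) = (2/7)|t − 9|, which is < ϵ once |t − 9| < (7/2)ϵ.
Take δ = min(7, (7/2)ϵ). Then 0 < |t − 9| < δ forces both bounds, so |(-6t - 2)/(t + 5) + 4| < ϵ.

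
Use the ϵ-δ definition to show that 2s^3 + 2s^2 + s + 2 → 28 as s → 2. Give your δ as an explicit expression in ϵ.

Suppose ϵ > 0. We want δ > 0 such that 0 < |s − 2| < δ implies |(2s^3 + 2s^2 + s + 2) − 28| < ϵ.
(2s^3 + 2s^2 + s + 2) − 28 = 2s^3 + 2s^2 + s - 26 = (s − 2)(2s^2 + 6s + 13).
So |(2s^3 + 2s^2 + s + 2) − 28| = |s − 2|·|2s^2 + 6s + 13|.
Assume first that |s − 2| < 2, so |s| < 4. Then |2s^2 + 6s + 13| ≤ 2·4^2 + 6·4 + 13 = 69.
Hence |(2s^3 + 2s^2 + s + 2) − 28| ≤ 69|s − 2| < ϵ provided |s − 2| < ϵ/69.
Choosing δ = min(2, ϵ/69) ensures both conditions, hence |(2s^3 + 2s^2 + s + 2) − 28| < ϵ.

δ = min(2, ϵ/69)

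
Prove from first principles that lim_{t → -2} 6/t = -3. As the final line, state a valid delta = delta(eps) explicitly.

delta = min(1, (1/3)eps)

Let eps > 0 be given. We seek delta > 0 such that 0 < |t + 2| < delta implies |6/t + 3| < eps.
|6/t + 3| = 6·|-2 − t|/(2·|t|) = 6|t + 2|/(2|t|).
Require delta ≤ 1 so that |t| > 2 − 1 = 1, hence 2|t| > 2.
Then |6/t + 3| < 6|t + 2|/2, which is < eps when |t + 2| < (1/3)eps.
Take delta = min(1, (1/3)eps). Then 0 < |t + 2| < delta gives both |t + 2| < 1 and |t + 2| < (1/3)eps, so |6/t + 3| < eps.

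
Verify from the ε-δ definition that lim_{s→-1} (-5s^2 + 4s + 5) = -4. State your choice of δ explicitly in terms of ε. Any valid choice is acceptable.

Let ε > 0. We want δ > 0 such that 0 < |s + 1| < δ implies |(-5s^2 + 4s + 5) + 4| < ε.
(-5s^2 + 4s + 5) + 4 = -5s^2 + 4s + 9 = (s + 1)(-5s + 9).
So |(-5s^2 + 4s + 5) + 4| = |s + 1|·|-5s + 9|.
Require δ ≤ 2. Then |s + 1| < 2 gives |s| < 3, and by the triangle inequality |-5s + 9| ≤ 5·3 + 9 = 24.
Hence |(-5s^2 + 4s + 5) + 4| ≤ 24|s + 1| < ε provided |s + 1| < ε/24.
Choosing δ = min(2, ε/24) ensures both conditions, hence |(-5s^2 + 4s + 5) + 4| < ε.

δ = min(2, ε/24)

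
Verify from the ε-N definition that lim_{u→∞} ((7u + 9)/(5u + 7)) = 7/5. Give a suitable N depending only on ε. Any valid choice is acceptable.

Suppose ε > 0. We seek N > 0 such that u > N implies |(7u + 9)/(5u + 7) − (7/5)| < ε.
(7u + 9)/(5u + 7) − (7/5) = (5(7u + 9) − 7(5u + 7)) / (5(5u + 7)) = -4/(5(5u + 7)).
For u > 0 we have 5u + 7 > 5u, so |(7u + 9)/(5u + 7) − (7/5)| = 4/(5(5u + 7)) < 4/(5·5u) = (4/25)/u.
Thus |(7u + 9)/(5u + 7) − (7/5)| < ε whenever u > (4/25)/ε.
Take N = (4/25)/ε. If u > N then |(7u + 9)/(5u + 7) − (7/5)| < (4/25)/u < ε.

N = (4/25)/ε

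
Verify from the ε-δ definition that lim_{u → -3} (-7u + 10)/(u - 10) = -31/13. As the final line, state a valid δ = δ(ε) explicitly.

δ = min(13/2, (169/120)ε)

Fix ε > 0. We want δ > 0 with 0 < |u + 3| < δ ⇒ |(-7u + 10)/(u - 10) + 31/13| < ε.
Combining over a common denominator, (-7u + 10)/(u - 10) + 31/13 = [(-7u + 10)·(-13) − 31·(u - 10)] / [(-13)·(u - 10)] = 60(u + 3) / ((-13)(u - 10)).
So |(-7u + 10)/(u - 10) + 31/13| = 60|u + 3| / (13·|u − 10|).
Restrict δ ≤ 13/2. Then |u + 3| < 13/2 gives |u − 10| = |(u + 3) + (-13)| ≥ 13 − 13/2 = 13/2.
Hence |(-7u + 10)/(u - 10) + 31/13| < 60|u + 3|/(13·(13/2)) = (120/169)|u + 3|, which is < ε once |u + 3| < (169/120)ε.
Take δ = min(13/2, (169/120)ε). Then 0 < |u + 3| < δ forces both bounds, so |(-7u + 10)/(u - 10) + 31/13| < ε.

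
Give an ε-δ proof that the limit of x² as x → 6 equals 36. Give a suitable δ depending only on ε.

Fix ε > 0. We seek δ > 0 with 0 < |x − 6| < δ ⇒ |x² − 36| < ε.
Factor: x² − 36 = (x − 6)(x + 6), so |x² − 36| = |x − 6|·|x + 6|.
Impose δ ≤ 1 so that |x| < 7; then |x + 6| ≤ 13.
Hence |x² − 36| ≤ 13|x − 6|, which is < ε once |x − 6| < ε/13.
Take δ = min(1, ε/13). If 0 < |x − 6| < δ then both bounds hold and |x² − 36| ≤ 13|x − 6| < 13·(ε/13) = ε.

δ = min(1, ε/13)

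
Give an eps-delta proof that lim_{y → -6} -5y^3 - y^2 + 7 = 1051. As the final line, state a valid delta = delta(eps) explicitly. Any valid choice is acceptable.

Let eps > 0. We want delta > 0 such that 0 < |y + 6| < delta implies |(-5y^3 - y^2 + 7) − 1051| < eps.
(-5y^3 - y^2 + 7) − 1051 = -5y^3 - y^2 - 1044 = (y + 6)(-5y^2 + 29y - 174).
So |(-5y^3 - y^2 + 7) − 1051| = |y + 6|·|-5y^2 + 29y - 174|.
Require delta ≤ 1. Then |y + 6| < 1 gives |y| < 7, and by the triangle inequality |-5y^2 + 29y - 174| ≤ 5·7^2 + 29·7 + 174 = 622.
Hence |(-5y^3 - y^2 + 7) − 1051| ≤ 622|y + 6| < eps provided |y + 6| < eps/622.
Take delta = min(1, eps/622). Then 0 < |y + 6| < delta gives both |y + 6| < 1 and |y + 6| < eps/622, so |(-5y^3 - y^2 + 7) − 1051| < eps.

delta = min(1, eps/622)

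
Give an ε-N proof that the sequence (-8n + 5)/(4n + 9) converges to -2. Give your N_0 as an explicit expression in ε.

N_0 = (23/4)/ε

Fix ε > 0. For n ≥ 1, |(-8n + 5)/(4n + 9) + 2| = |92|/(4(4n + 9)) = 92/(4(4n + 9)).
Since 4n + 9 ≥ 4n for n ≥ 1, this is ≤ 92/(4·4n) = (23/4)/n.
So |(-8n + 5)/(4n + 9) + 2| < ε whenever n > (23/4)/ε.
Take N_0 = (23/4)/ε. If n > N_0 then |(-8n + 5)/(4n + 9) + 2| ≤ (23/4)/n < ε.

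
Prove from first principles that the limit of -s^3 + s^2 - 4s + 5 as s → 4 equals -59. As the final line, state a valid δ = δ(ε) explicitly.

δ = min(1, ε/56)

Let ε > 0. We want δ > 0 such that 0 < |s − 4| < δ implies |(-s^3 + s^2 - 4s + 5) + 59| < ε.
(-s^3 + s^2 - 4s + 5) + 59 = -s^3 + s^2 - 4s + 64 = (s − 4)(-s^2 - 3s - 16).
So |(-s^3 + s^2 - 4s + 5) + 59| = |s − 4|·|-s^2 - 3s - 16|.
Require δ ≤ 1. Then |s − 4| < 1 gives |s| < 5, and by the triangle inequality |-s^2 - 3s - 16| ≤ 5^2 + 3·5 + 16 = 56.
Hence |(-s^3 + s^2 - 4s + 5) + 59| ≤ 56|s − 4| < ε provided |s − 4| < ε/56.
Choosing δ = min(1, ε/56) ensures both conditions, hence |(-s^3 + s^2 - 4s + 5) + 59| < ε.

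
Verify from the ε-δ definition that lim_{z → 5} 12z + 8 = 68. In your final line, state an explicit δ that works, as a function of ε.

δ = ε/12

Fix ε > 0. We need δ > 0 so that 0 < |z − 5| < δ implies |(12z + 8) − 68| < ε.
|(12z + 8) − 68| = |12z - 60| = 12|z − 5|.
Thus it suffices that |z − 5| < ε/12.
Take δ = ε/12. If 0 < |z − 5| < δ then |(12z + 8) − 68| = 12|z − 5| < 12·(ε/12) = ε.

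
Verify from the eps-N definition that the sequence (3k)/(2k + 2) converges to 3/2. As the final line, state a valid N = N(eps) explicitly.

N = (3/2)/eps

Let eps > 0 be given. For k ≥ 1, |(3k)/(2k + 2) − (3/2)| = |-6|/(2(2k + 2)) = 6/(2(2k + 2)).
Since 2k + 2 ≥ 2k for k ≥ 1, this is ≤ 6/(2·2k) = (3/2)/k.
So |(3k)/(2k + 2) − (3/2)| < eps whenever k > (3/2)/eps.
Take N = (3/2)/eps. If k > N then |(3k)/(2k + 2) − (3/2)| ≤ (3/2)/k < eps.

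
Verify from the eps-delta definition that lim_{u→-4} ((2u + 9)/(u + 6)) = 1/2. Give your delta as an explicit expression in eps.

delta = min(1, (2/3)eps)

Let eps > 0. We want delta > 0 with 0 < |u + 4| < delta ⇒ |(2u + 9)/(u + 6) − (1/2)| < eps.
Combining over a common denominator, (2u + 9)/(u + 6) − (1/2) = [(2u + 9)·2 − 1·(u + 6)] / [2·(u + 6)] = 3(u + 4) / (2(u + 6)).
So |(2u + 9)/(u + 6) − (1/2)| = 3|u + 4| / (2·|u + 6|).
Require delta ≤ 1, so |u + 6| ≥ |2| − |u + 4| > 2 − 1 = 1.
Hence |(2u + 9)/(u + 6) − (1/2)| < 3|u + 4|/(2·1) = (3/2)|u + 4|, which is < eps once |u + 4| < (2/3)eps.
Take delta = min(1, (2/3)eps). Then 0 < |u + 4| < delta forces both bounds, so |(2u + 9)/(u + 6) − (1/2)| < eps.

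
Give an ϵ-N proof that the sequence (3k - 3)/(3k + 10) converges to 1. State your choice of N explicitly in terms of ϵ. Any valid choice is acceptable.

N = (13/3)/ϵ

Fix ϵ > 0. For k ≥ 1, |(3k - 3)/(3k + 10) − 1| = |-39|/(3(3k + 10)) = 39/(3(3k + 10)).
Since 3k + 10 ≥ 3k for k ≥ 1, this is ≤ 39/(3·3k) = (13/3)/k.
So |(3k - 3)/(3k + 10) − 1| < ϵ whenever k > (13/3)/ϵ.
Take N = (13/3)/ϵ. If k > N then |(3k - 3)/(3k + 10) − 1| ≤ (13/3)/k < ϵ.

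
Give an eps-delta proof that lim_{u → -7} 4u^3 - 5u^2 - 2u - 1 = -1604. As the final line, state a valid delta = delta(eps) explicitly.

delta = min(1, eps/749)

Let eps > 0 be given. We want delta > 0 such that 0 < |u + 7| < delta implies |(4u^3 - 5u^2 - 2u - 1) + 1604| < eps.
(4u^3 - 5u^2 - 2u - 1) + 1604 = 4u^3 - 5u^2 - 2u + 1603 = (u + 7)(4u^2 - 33u + 229).
So |(4u^3 - 5u^2 - 2u - 1) + 1604| = |u + 7|·|4u^2 - 33u + 229|.
Assume first that |u + 7| < 1, so |u| < 8. Then |4u^2 - 33u + 229| ≤ 4·8^2 + 33·8 + 229 = 749.
Hence |(4u^3 - 5u^2 - 2u - 1) + 1604| ≤ 749|u + 7| < eps provided |u + 7| < eps/749.
Choosing delta = min(1, eps/749) ensures both conditions, hence |(4u^3 - 5u^2 - 2u - 1) + 1604| < eps.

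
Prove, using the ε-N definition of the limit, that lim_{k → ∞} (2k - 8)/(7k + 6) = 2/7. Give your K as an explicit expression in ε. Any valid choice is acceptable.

K = (68/49)/ε

Fix ε > 0. For k ≥ 1, |(2k - 8)/(7k + 6) − (2/7)| = |-68|/(7(7k + 6)) = 68/(7(7k + 6)).
Since 7k + 6 ≥ 7k for k ≥ 1, this is ≤ 68/(7·7k) = (68/49)/k.
So |(2k - 8)/(7k + 6) − (2/7)| < ε whenever k > (68/49)/ε.
Take K = (68/49)/ε. If k > K then |(2k - 8)/(7k + 6) − (2/7)| ≤ (68/49)/k < ε.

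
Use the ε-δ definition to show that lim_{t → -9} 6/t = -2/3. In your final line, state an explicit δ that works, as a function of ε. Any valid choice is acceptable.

δ = min(9/2, (27/4)ε)

Fix ε > 0. We seek δ > 0 such that 0 < |t + 9| < δ implies |6/t + 2/3| < ε.
|6/t + 2/3| = 6·|-9 − t|/(9·|t|) = 6|t + 9|/(9|t|).
Restrict δ ≤ 9/2. Then |t + 9| < 9/2 gives |t| > 9/2, so 9|t| > 81/2.
Then |6/t + 2/3| < 6|t + 9|/(81/2), which is < ε when |t + 9| < (27/4)ε.
Take δ = min(9/2, (27/4)ε). Then 0 < |t + 9| < δ gives both |t + 9| < 9/2 and |t + 9| < (27/4)ε, so |6/t + 2/3| < ε.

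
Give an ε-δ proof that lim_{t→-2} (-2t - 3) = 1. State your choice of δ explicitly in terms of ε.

Suppose ε > 0. We need δ > 0 so that 0 < |t + 2| < δ implies |(-2t - 3) − 1| < ε.
Since (-2t - 3) − 1 = -2(t + 2), we have |(-2t - 3) − 1| = 2|t + 2|.
So 2|t + 2| < ε exactly when |t + 2| < ε/2.
Choosing δ = ε/2 gives |(-2t - 3) − 1| = 2|t + 2| < ε whenever |t + 2| < δ.

δ = ε/2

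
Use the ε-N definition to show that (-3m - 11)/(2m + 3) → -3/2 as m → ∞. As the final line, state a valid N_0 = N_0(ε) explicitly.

Suppose ε > 0. For m ≥ 1, |(-3m - 11)/(2m + 3) + 3/2| = |-13|/(2(2m + 3)) = 13/(2(2m + 3)).
Since 2m + 3 ≥ 2m for m ≥ 1, this is ≤ 13/(2·2m) = (13/4)/m.
So |(-3m - 11)/(2m + 3) + 3/2| < ε whenever m > (13/4)/ε.
Take N_0 = (13/4)/ε. If m > N_0 then |(-3m - 11)/(2m + 3) + 3/2| ≤ (13/4)/m < ε.

N_0 = (13/4)/ε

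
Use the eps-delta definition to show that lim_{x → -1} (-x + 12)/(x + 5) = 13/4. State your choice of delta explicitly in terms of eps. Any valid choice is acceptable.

delta = min(2, (8/17)eps)

Fix eps > 0. We want delta > 0 with 0 < |x + 1| < delta ⇒ |(-x + 12)/(x + 5) − (13/4)| < eps.
Combining over a common denominator, (-x + 12)/(x + 5) − (13/4) = [(-x + 12)·4 − 13·(x + 5)] / [4·(x + 5)] = -17(x + 1) / (4(x + 5)).
So |(-x + 12)/(x + 5) − (13/4)| = 17|x + 1| / (4·|x + 5|).
Restrict delta ≤ 2. Then |x + 1| < 2 gives |x + 5| = |(x + 1) + 4| ≥ 4 − 2 = 2.
Hence |(-x + 12)/(x + 5) − (13/4)| < 17|x + 1|/(4·2) = (17/8)|x + 1|, which is < eps once |x + 1| < (8/17)eps.
Take delta = min(2, (8/17)eps). Then 0 < |x + 1| < delta forces both bounds, so |(-x + 12)/(x + 5) − (13/4)| < eps.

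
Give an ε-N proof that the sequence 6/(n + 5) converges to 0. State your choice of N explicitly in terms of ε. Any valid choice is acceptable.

N = 6/ε

Let ε > 0. For n ≥ 1, |6/(n + 5) − 0| = 6/(n + 5) ≤ 6/n.
We need 6/n < ε, i.e. n > 6/ε.
Take N = 6/ε. If n > N then |6/(n + 5)| ≤ 6/n < ε.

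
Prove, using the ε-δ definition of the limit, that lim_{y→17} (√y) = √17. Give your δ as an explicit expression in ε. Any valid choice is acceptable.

Let ε > 0. We want δ > 0 such that 0 < |y − 17| < δ implies |√y − √17| < ε.
Multiplying by the conjugate, |√y − √17| = |y − 17|/(√y + √17).
Restrict δ ≤ 17 so that |y − 17| < 17 forces y > 0, and then √y + √17 > √17.
Hence |√y − √17| < |y − 17|/√17, which is < ε once |y − 17| < √17·ε.
Take δ = min(17, √17·ε). If 0 < |y − 17| < δ then y > 0 and |√y − √17| < |y − 17|/√17 < ε.

δ = min(17, √17·ε)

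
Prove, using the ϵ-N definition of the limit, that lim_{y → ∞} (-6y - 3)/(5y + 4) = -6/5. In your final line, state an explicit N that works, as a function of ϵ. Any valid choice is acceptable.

N = (9/25)/ϵ

Let ϵ > 0. We seek N > 0 such that y > N implies |(-6y - 3)/(5y + 4) + 6/5| < ϵ.
(-6y - 3)/(5y + 4) + 6/5 = (5(-6y - 3) − (-6)(5y + 4)) / (5(5y + 4)) = 9/(5(5y + 4)).
For y > 0 we have 5y + 4 > 5y, so |(-6y - 3)/(5y + 4) + 6/5| = 9/(5(5y + 4)) < 9/(5·5y) = (9/25)/y.
Thus |(-6y - 3)/(5y + 4) + 6/5| < ϵ whenever y > (9/25)/ϵ.
Take N = (9/25)/ϵ. If y > N then |(-6y - 3)/(5y + 4) + 6/5| < (9/25)/y < ϵ.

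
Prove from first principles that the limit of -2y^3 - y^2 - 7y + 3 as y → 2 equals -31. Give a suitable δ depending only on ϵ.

δ = min(1, ϵ/50)

Let ϵ > 0 be given. We want δ > 0 such that 0 < |y − 2| < δ implies |(-2y^3 - y^2 - 7y + 3) + 31| < ϵ.
(-2y^3 - y^2 - 7y + 3) + 31 = -2y^3 - y^2 - 7y + 34 = (y − 2)(-2y^2 - 5y - 17).
So |(-2y^3 - y^2 - 7y + 3) + 31| = |y − 2|·|-2y^2 - 5y - 17|.
Require δ ≤ 1. Then |y − 2| < 1 gives |y| < 3, and by the triangle inequality |-2y^2 - 5y - 17| ≤ 2·3^2 + 5·3 + 17 = 50.
Hence |(-2y^3 - y^2 - 7y + 3) + 31| ≤ 50|y − 2| < ϵ provided |y − 2| < ϵ/50.
Choosing δ = min(1, ϵ/50) ensures both conditions, hence |(-2y^3 - y^2 - 7y + 3) + 31| < ϵ.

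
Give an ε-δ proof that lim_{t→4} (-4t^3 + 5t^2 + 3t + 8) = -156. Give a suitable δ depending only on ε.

Let ε > 0 be given. We want δ > 0 such that 0 < |t − 4| < δ implies |(-4t^3 + 5t^2 + 3t + 8) + 156| < ε.
(-4t^3 + 5t^2 + 3t + 8) + 156 = -4t^3 + 5t^2 + 3t + 164 = (t − 4)(-4t^2 - 11t - 41).
So |(-4t^3 + 5t^2 + 3t + 8) + 156| = |t − 4|·|-4t^2 - 11t - 41|.
Require δ ≤ 1. Then |t − 4| < 1 gives |t| < 5, and by the triangle inequality |-4t^2 - 11t - 41| ≤ 4·5^2 + 11·5 + 41 = 196.
Hence |(-4t^3 + 5t^2 + 3t + 8) + 156| ≤ 196|t − 4| < ε provided |t − 4| < ε/196.
Choosing δ = min(1, ε/196) ensures both conditions, hence |(-4t^3 + 5t^2 + 3t + 8) + 156| < ε.

δ = min(1, ε/196)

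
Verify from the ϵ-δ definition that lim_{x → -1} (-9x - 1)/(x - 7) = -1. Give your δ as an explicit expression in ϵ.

Let ϵ > 0. We want δ > 0 with 0 < |x + 1| < δ ⇒ |(-9x - 1)/(x - 7) + 1| < ϵ.
Combining over a common denominator, (-9x - 1)/(x - 7) + 1 = [(-9x - 1)·(-8) − 8·(x - 7)] / [(-8)·(x - 7)] = 64(x + 1) / ((-8)(x - 7)).
So |(-9x - 1)/(x - 7) + 1| = 64|x + 1| / (8·|x − 7|).
Require δ ≤ 4, so |x − 7| ≥ |-8| − |x + 1| > 8 − 4 = 4.
Hence |(-9x - 1)/(x - 7) + 1| < 64|x + 1|/(8·4) = 2|x + 1|, which is < ϵ once |x + 1| < (1/2)ϵ.
Take δ = min(4, (1/2)ϵ). Then 0 < |x + 1| < δ forces both bounds, so |(-9x - 1)/(x - 7) + 1| < ϵ.

δ = min(4, (1/2)ϵ)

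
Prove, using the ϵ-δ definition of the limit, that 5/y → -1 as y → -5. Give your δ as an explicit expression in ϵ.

Suppose ϵ > 0. We seek δ > 0 such that 0 < |y + 5| < δ implies |5/y + 1| < ϵ.
|5/y + 1| = 5·|-5 − y|/(5·|y|) = 5|y + 5|/(5|y|).
Restrict δ ≤ 5/2. Then |y + 5| < 5/2 gives |y| > 5/2, so 5|y| > 25/2.
Then |5/y + 1| < 5|y + 5|/(25/2), which is < ϵ when |y + 5| < (5/2)ϵ.
Take δ = min(5/2, (5/2)ϵ). Then 0 < |y + 5| < δ gives both |y + 5| < 5/2 and |y + 5| < (5/2)ϵ, so |5/y + 1| < ϵ.

δ = min(5/2, (5/2)ϵ)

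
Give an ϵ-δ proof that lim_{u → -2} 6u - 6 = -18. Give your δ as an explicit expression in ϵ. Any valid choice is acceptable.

δ = ϵ/6

Let ϵ > 0. We need δ > 0 so that 0 < |u + 2| < δ implies |(6u - 6) + 18| < ϵ.
Since (6u - 6) + 18 = 6(u + 2), we have |(6u - 6) + 18| = 6|u + 2|.
So 6|u + 2| < ϵ exactly when |u + 2| < ϵ/6.
Take δ = ϵ/6. If 0 < |u + 2| < δ then |(6u - 6) + 18| = 6|u + 2| < 6·(ϵ/6) = ϵ.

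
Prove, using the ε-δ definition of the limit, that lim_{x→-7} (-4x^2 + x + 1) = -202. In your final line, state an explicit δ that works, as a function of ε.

δ = min(1, ε/61)

Fix ε > 0. We want δ > 0 such that 0 < |x + 7| < δ implies |(-4x^2 + x + 1) + 202| < ε.
(-4x^2 + x + 1) + 202 = -4x^2 + x + 203 = (x + 7)(-4x + 29).
So |(-4x^2 + x + 1) + 202| = |x + 7|·|-4x + 29|.
Require δ ≤ 1. Then |x + 7| < 1 gives |x| < 8, and by the triangle inequality |-4x + 29| ≤ 4·8 + 29 = 61.
Hence |(-4x^2 + x + 1) + 202| ≤ 61|x + 7| < ε provided |x + 7| < ε/61.
Choosing δ = min(1, ε/61) ensures both conditions, hence |(-4x^2 + x + 1) + 202| < ε.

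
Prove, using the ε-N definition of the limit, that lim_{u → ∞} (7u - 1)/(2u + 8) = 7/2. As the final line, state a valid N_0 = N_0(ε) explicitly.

Let ε > 0. We seek N_0 > 0 such that u > N_0 implies |(7u - 1)/(2u + 8) − (7/2)| < ε.
(7u - 1)/(2u + 8) − (7/2) = (2(7u - 1) − 7(2u + 8)) / (2(2u + 8)) = -58/(2(2u + 8)).
For u > 0 we have 2u + 8 > 2u, so |(7u - 1)/(2u + 8) − (7/2)| = 58/(2(2u + 8)) < 58/(2·2u) = (29/2)/u.
Thus |(7u - 1)/(2u + 8) − (7/2)| < ε whenever u > (29/2)/ε.
Take N_0 = (29/2)/ε. If u > N_0 then |(7u - 1)/(2u + 8) − (7/2)| < (29/2)/u < ε.

N_0 = (29/2)/ε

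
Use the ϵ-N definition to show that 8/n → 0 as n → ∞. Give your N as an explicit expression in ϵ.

Fix ϵ > 0. For n ≥ 1, |8/n − 0| = 8/(n) ≤ 8/n.
We need 8/n < ϵ, i.e. n > 8/ϵ.
Take N = 8/ϵ. If n > N then |8/n| ≤ 8/n < ϵ.

N = 8/ϵ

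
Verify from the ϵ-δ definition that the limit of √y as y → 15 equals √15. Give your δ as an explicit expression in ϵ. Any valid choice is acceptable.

δ = min(15, √15·ϵ)

Suppose ϵ > 0. We want δ > 0 such that 0 < |y − 15| < δ implies |√y − √15| < ϵ.
Multiplying by the conjugate, |√y − √15| = |y − 15|/(√y + √15).
Restrict δ ≤ 15 so that |y − 15| < 15 forces y > 0, and then √y + √15 > √15.
Hence |√y − √15| < |y − 15|/√15, which is < ϵ once |y − 15| < √15·ϵ.
Take δ = min(15, √15·ϵ). If 0 < |y − 15| < δ then y > 0 and |√y − √15| < |y − 15|/√15 < ϵ.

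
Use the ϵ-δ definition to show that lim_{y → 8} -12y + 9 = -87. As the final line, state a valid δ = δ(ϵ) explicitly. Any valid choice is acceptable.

Fix ϵ > 0. We need δ > 0 so that 0 < |y − 8| < δ implies |(-12y + 9) + 87| < ϵ.
|(-12y + 9) + 87| = |-12y + 96| = 12|y − 8|.
Thus it suffices that |y − 8| < ϵ/12.
Choosing δ = ϵ/12 gives |(-12y + 9) + 87| = 12|y − 8| < ϵ whenever |y − 8| < δ.

δ = ϵ/12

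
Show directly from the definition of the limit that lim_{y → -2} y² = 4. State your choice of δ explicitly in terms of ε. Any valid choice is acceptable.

δ = min(2, ε/6)

Let ε > 0. We seek δ > 0 with 0 < |y + 2| < δ ⇒ |y² − 4| < ε.
Factor: y² − 4 = (y + 2)(y - 2), so |y² − 4| = |y + 2|·|y - 2|.
Restrict δ ≤ 2. Then |y + 2| < 2 gives |y| < 4, so by the triangle inequality |y - 2| ≤ 4 + 2 = 6.
Hence |y² − 4| ≤ 6|y + 2|, which is < ε once |y + 2| < ε/6.
Take δ = min(2, ε/6). If 0 < |y + 2| < δ then both bounds hold and |y² − 4| ≤ 6|y + 2| < 6·(ε/6) = ε.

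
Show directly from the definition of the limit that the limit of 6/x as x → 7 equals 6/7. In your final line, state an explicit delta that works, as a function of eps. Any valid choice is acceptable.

delta = min(7/2, (49/12)eps)

Suppose eps > 0. We seek delta > 0 such that 0 < |x − 7| < delta implies |6/x − (6/7)| < eps.
|6/x − (6/7)| = 6·|7 − x|/(7·|x|) = 6|x − 7|/(7|x|).
Require delta ≤ 7/2 so that |x| > 7 − 7/2 = 7/2, hence 7|x| > 49/2.
Then |6/x − (6/7)| < 6|x − 7|/(49/2), which is < eps when |x − 7| < (49/12)eps.
Take delta = min(7/2, (49/12)eps). Then 0 < |x − 7| < delta gives both |x − 7| < 7/2 and |x − 7| < (49/12)eps, so |6/x − (6/7)| < eps.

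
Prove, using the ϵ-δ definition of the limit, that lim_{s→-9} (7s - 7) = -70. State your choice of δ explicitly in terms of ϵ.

δ = ϵ/7

Let ϵ > 0 be given. We need δ > 0 so that 0 < |s + 9| < δ implies |(7s - 7) + 70| < ϵ.
Since (7s - 7) + 70 = 7(s + 9), we have |(7s - 7) + 70| = 7|s + 9|.
So 7|s + 9| < ϵ exactly when |s + 9| < ϵ/7.
Take δ = ϵ/7. If 0 < |s + 9| < δ then |(7s - 7) + 70| = 7|s + 9| < 7·(ϵ/7) = ϵ.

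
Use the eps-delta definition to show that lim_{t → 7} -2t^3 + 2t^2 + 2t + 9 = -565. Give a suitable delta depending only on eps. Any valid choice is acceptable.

Let eps > 0. We want delta > 0 such that 0 < |t − 7| < delta implies |(-2t^3 + 2t^2 + 2t + 9) + 565| < eps.
(-2t^3 + 2t^2 + 2t + 9) + 565 = -2t^3 + 2t^2 + 2t + 574 = (t − 7)(-2t^2 - 12t - 82).
So |(-2t^3 + 2t^2 + 2t + 9) + 565| = |t − 7|·|-2t^2 - 12t - 82|.
Assume first that |t − 7| < 1, so |t| < 8. Then |-2t^2 - 12t - 82| ≤ 2·8^2 + 12·8 + 82 = 306.
Hence |(-2t^3 + 2t^2 + 2t + 9) + 565| ≤ 306|t − 7| < eps provided |t − 7| < eps/306.
Choosing delta = min(1, eps/306) ensures both conditions, hence |(-2t^3 + 2t^2 + 2t + 9) + 565| < eps.

delta = min(1, eps/306)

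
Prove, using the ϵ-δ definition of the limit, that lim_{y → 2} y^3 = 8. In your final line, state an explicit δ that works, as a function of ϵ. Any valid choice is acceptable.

δ = min(1, ϵ/19)

Fix ϵ > 0. We seek δ > 0 with 0 < |y − 2| < δ ⇒ |y^3 − 8| < ϵ.
Factor: y^3 − 8 = (y − 2)(y^2 + 2y + 4), so |y^3 − 8| = |y − 2|·|y^2 + 2y + 4|.
Impose δ ≤ 1 so that |y| < 3; then |y^2 + 2y + 4| ≤ 19.
Hence |y^3 − 8| ≤ 19|y − 2|, which is < ϵ once |y − 2| < ϵ/19.
Take δ = min(1, ϵ/19). If 0 < |y − 2| < δ then both bounds hold and |y^3 − 8| ≤ 19|y − 2| < 19·(ϵ/19) = ϵ.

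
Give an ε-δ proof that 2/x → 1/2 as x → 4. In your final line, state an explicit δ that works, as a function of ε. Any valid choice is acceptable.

δ = min(2, 4ε)

Let ε > 0. We seek δ > 0 such that 0 < |x − 4| < δ implies |2/x − (1/2)| < ε.
|2/x − (1/2)| = 2·|4 − x|/(4·|x|) = 2|x − 4|/(4|x|).
Restrict δ ≤ 2. Then |x − 4| < 2 gives |x| > 2, so 4|x| > 8.
Then |2/x − (1/2)| < 2|x − 4|/8, which is < ε when |x − 4| < 4ε.
Take δ = min(2, 4ε). Then 0 < |x − 4| < δ gives both |x − 4| < 2 and |x − 4| < 4ε, so |2/x − (1/2)| < ε.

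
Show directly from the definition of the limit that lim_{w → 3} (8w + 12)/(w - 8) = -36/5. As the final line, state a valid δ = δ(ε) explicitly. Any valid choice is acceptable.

δ = min(5/2, (25/152)ε)

Fix ε > 0. We want δ > 0 with 0 < |w − 3| < δ ⇒ |(8w + 12)/(w - 8) + 36/5| < ε.
Combining over a common denominator, (8w + 12)/(w - 8) + 36/5 = [(8w + 12)·(-5) − 36·(w - 8)] / [(-5)·(w - 8)] = -76(w − 3) / ((-5)(w - 8)).
So |(8w + 12)/(w - 8) + 36/5| = 76|w − 3| / (5·|w − 8|).
Require δ ≤ 5/2, so |w − 8| ≥ |-5| − |w − 3| > 5 − 5/2 = 5/2.
Hence |(8w + 12)/(w - 8) + 36/5| < 76|w − 3|/(5·(5/2)) = (152/25)|w − 3|, which is < ε once |w − 3| < (25/152)ε.
Take δ = min(5/2, (25/152)ε). Then 0 < |w − 3| < δ forces both bounds, so |(8w + 12)/(w - 8) + 36/5| < ε.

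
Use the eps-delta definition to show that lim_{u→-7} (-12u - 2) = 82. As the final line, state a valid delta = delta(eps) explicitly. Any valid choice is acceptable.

Fix eps > 0. We need delta > 0 so that 0 < |u + 7| < delta implies |(-12u - 2) − 82| < eps.
|(-12u - 2) − 82| = |-12u - 84| = 12|u + 7|.
Thus it suffices that |u + 7| < eps/12.
Choosing delta = eps/12 gives |(-12u - 2) − 82| = 12|u + 7| < eps whenever |u + 7| < delta.

delta = eps/12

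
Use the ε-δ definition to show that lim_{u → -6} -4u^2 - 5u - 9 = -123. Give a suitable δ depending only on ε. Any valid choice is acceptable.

Fix ε > 0. We want δ > 0 such that 0 < |u + 6| < δ implies |(-4u^2 - 5u - 9) + 123| < ε.
(-4u^2 - 5u - 9) + 123 = -4u^2 - 5u + 114 = (u + 6)(-4u + 19).
So |(-4u^2 - 5u - 9) + 123| = |u + 6|·|-4u + 19|.
Assume first that |u + 6| < 1, so |u| < 7. Then |-4u + 19| ≤ 4·7 + 19 = 47.
Hence |(-4u^2 - 5u - 9) + 123| ≤ 47|u + 6| < ε provided |u + 6| < ε/47.
Choosing δ = min(1, ε/47) ensures both conditions, hence |(-4u^2 - 5u - 9) + 123| < ε.

δ = min(1, ε/47)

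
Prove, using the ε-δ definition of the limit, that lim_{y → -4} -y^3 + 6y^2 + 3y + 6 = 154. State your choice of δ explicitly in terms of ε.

Suppose ε > 0. We want δ > 0 such that 0 < |y + 4| < δ implies |(-y^3 + 6y^2 + 3y + 6) − 154| < ε.
(-y^3 + 6y^2 + 3y + 6) − 154 = -y^3 + 6y^2 + 3y - 148 = (y + 4)(-y^2 + 10y - 37).
So |(-y^3 + 6y^2 + 3y + 6) − 154| = |y + 4|·|-y^2 + 10y - 37|.
Assume first that |y + 4| < 1, so |y| < 5. Then |-y^2 + 10y - 37| ≤ 5^2 + 10·5 + 37 = 112.
Hence |(-y^3 + 6y^2 + 3y + 6) − 154| ≤ 112|y + 4| < ε provided |y + 4| < ε/112.
Take δ = min(1, ε/112). Then 0 < |y + 4| < δ gives both |y + 4| < 1 and |y + 4| < ε/112, so |(-y^3 + 6y^2 + 3y + 6) − 154| < ε.

δ = min(1, ε/112)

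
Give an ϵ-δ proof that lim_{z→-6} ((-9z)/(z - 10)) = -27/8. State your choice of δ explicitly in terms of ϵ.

Suppose ϵ > 0. We want δ > 0 with 0 < |z + 6| < δ ⇒ |(-9z)/(z - 10) + 27/8| < ϵ.
Combining over a common denominator, (-9z)/(z - 10) + 27/8 = [(-9z)·(-16) − 54·(z - 10)] / [(-16)·(z - 10)] = 90(z + 6) / ((-16)(z - 10)).
So |(-9z)/(z - 10) + 27/8| = 90|z + 6| / (16·|z − 10|).
Require δ ≤ 8, so |z − 10| ≥ |-16| − |z + 6| > 16 − 8 = 8.
Hence |(-9z)/(z - 10) + 27/8| < 90|z + 6|/(16·8) = (45/64)|z + 6|, which is < ϵ once |z + 6| < (64/45)ϵ.
Take δ = min(8, (64/45)ϵ). Then 0 < |z + 6| < δ forces both bounds, so |(-9z)/(z - 10) + 27/8| < ϵ.

δ = min(8, (64/45)ϵ)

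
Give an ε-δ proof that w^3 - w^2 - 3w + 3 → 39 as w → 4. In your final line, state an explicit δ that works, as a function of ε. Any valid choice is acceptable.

Suppose ε > 0. We want δ > 0 such that 0 < |w − 4| < δ implies |(w^3 - w^2 - 3w + 3) − 39| < ε.
(w^3 - w^2 - 3w + 3) − 39 = w^3 - w^2 - 3w - 36 = (w − 4)(w^2 + 3w + 9).
So |(w^3 - w^2 - 3w + 3) − 39| = |w − 4|·|w^2 + 3w + 9|.
Require δ ≤ 1. Then |w − 4| < 1 gives |w| < 5, and by the triangle inequality |w^2 + 3w + 9| ≤ 5^2 + 3·5 + 9 = 49.
Hence |(w^3 - w^2 - 3w + 3) − 39| ≤ 49|w − 4| < ε provided |w − 4| < ε/49.
Choosing δ = min(1, ε/49) ensures both conditions, hence |(w^3 - w^2 - 3w + 3) − 39| < ε.

δ = min(1, ε/49)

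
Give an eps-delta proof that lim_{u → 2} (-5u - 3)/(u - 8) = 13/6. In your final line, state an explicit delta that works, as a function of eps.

Let eps > 0. We want delta > 0 with 0 < |u − 2| < delta ⇒ |(-5u - 3)/(u - 8) − (13/6)| < eps.
Combining over a common denominator, (-5u - 3)/(u - 8) − (13/6) = [(-5u - 3)·(-6) − (-13)·(u - 8)] / [(-6)·(u - 8)] = 43(u − 2) / ((-6)(u - 8)).
So |(-5u - 3)/(u - 8) − (13/6)| = 43|u − 2| / (6·|u − 8|).
Require delta ≤ 3, so |u − 8| ≥ |-6| − |u − 2| > 6 − 3 = 3.
Hence |(-5u - 3)/(u - 8) − (13/6)| < 43|u − 2|/(6·3) = (43/18)|u − 2|, which is < eps once |u − 2| < (18/43)eps.
Take delta = min(3, (18/43)eps). Then 0 < |u − 2| < delta forces both bounds, so |(-5u - 3)/(u - 8) − (13/6)| < eps.

delta = min(3, (18/43)eps)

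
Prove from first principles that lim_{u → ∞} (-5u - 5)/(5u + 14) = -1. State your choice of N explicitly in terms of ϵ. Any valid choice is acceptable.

Suppose ϵ > 0. We seek N > 0 such that u > N implies |(-5u - 5)/(5u + 14) + 1| < ϵ.
(-5u - 5)/(5u + 14) + 1 = (5(-5u - 5) − (-5)(5u + 14)) / (5(5u + 14)) = 45/(5(5u + 14)).
For u > 0 we have 5u + 14 > 5u, so |(-5u - 5)/(5u + 14) + 1| = 45/(5(5u + 14)) < 45/(5·5u) = (9/5)/u.
Thus |(-5u - 5)/(5u + 14) + 1| < ϵ whenever u > (9/5)/ϵ.
Take N = (9/5)/ϵ. If u > N then |(-5u - 5)/(5u + 14) + 1| < (9/5)/u < ϵ.

N = (9/5)/ϵ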